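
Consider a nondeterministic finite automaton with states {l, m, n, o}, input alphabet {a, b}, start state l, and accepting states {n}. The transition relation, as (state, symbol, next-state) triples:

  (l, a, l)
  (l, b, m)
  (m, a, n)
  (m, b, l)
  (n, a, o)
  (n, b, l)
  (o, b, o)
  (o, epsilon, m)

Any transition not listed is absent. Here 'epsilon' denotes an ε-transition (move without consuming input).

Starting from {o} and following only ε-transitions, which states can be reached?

Begin with {o}.
ε-move o → m; add m.

{m, o}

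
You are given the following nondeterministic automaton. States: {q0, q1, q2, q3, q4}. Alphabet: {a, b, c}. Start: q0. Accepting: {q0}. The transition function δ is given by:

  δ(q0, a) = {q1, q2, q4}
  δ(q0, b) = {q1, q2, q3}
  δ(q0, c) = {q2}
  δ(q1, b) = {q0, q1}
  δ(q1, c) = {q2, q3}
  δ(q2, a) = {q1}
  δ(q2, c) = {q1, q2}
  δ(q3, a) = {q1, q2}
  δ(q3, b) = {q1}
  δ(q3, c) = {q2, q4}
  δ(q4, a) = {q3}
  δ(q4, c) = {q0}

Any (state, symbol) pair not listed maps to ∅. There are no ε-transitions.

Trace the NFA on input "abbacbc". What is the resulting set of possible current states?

Start in {q0}.
Read 'a': {q0} → {q1, q2, q4}.
Read 'b': {q1, q2, q4} → {q0, q1}.
Read 'b': {q0, q1} → {q0, q1, q2, q3}.
Read 'a': {q0, q1, q2, q3} → {q1, q2, q4}.
Read 'c': {q1, q2, q4} → {q0, q1, q2, q3}.
Read 'b': {q0, q1, q2, q3} → {q0, q1, q2, q3}.
Read 'c': {q0, q1, q2, q3} → {q1, q2, q3, q4}.

{q1, q2, q3, q4}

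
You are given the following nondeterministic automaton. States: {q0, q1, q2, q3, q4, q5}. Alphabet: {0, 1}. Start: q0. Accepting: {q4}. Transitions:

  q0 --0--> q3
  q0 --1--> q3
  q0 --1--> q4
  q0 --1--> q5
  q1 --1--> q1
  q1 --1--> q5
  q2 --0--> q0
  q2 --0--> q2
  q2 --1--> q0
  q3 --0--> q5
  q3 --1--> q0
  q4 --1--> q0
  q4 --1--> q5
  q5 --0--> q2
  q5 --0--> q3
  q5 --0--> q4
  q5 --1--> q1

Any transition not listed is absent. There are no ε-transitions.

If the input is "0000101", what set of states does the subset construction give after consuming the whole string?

{q0, q1, q5}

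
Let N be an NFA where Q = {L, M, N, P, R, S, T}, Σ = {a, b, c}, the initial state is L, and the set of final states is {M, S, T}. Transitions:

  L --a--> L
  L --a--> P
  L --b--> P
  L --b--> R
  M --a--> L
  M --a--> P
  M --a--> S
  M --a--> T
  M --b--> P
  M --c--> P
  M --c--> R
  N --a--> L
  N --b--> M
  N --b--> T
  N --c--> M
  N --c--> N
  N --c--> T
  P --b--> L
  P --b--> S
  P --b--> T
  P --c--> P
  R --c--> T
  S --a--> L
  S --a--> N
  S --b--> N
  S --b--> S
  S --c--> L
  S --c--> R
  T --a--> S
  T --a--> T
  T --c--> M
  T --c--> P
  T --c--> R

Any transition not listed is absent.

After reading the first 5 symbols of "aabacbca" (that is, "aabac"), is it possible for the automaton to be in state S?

No

Start in {L}.
Read 'a': L→{L, P}; now {L, P}.
Read 'a': L→{L, P}, P→∅; now {L, P}.
Read 'b': L→{P, R}, P→{L, S, T}; now {L, P, R, S, T}.
Read 'a': L→{L, P}, P→∅, R→∅, S→{L, N}, T→{S, T}; now {L, N, P, S, T}.
Read 'c': L→∅, N→{M, N, T}, P→{P}, S→{L, R}, T→{M, P, R}; now {L, M, N, P, R, T}.
State S is not in {L, M, N, P, R, T}.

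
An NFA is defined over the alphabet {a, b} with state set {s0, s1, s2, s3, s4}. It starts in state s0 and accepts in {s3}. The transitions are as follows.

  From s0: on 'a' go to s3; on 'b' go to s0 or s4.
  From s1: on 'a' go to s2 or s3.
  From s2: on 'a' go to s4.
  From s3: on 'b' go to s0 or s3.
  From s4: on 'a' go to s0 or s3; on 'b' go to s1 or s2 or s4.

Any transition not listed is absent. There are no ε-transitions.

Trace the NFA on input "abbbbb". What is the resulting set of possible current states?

Start in {s0}.
Read 'a': s0→{s3}; now {s3}.
Read 'b': s3→{s0, s3}; now {s0, s3}.
Read 'b': s0→{s0, s4}, s3→{s0, s3}; now {s0, s3, s4}.
Read 'b': s0→{s0, s4}, s3→{s0, s3}, s4→{s1, s2, s4}; now {s0, s1, s2, s3, s4}.
Read 'b': s0→{s0, s4}, s1→∅, s2→∅, s3→{s0, s3}, s4→{s1, s2, s4}; now {s0, s1, s2, s3, s4}.
Read 'b': s0→{s0, s4}, s1→∅, s2→∅, s3→{s0, s3}, s4→{s1, s2, s4}; now {s0, s1, s2, s3, s4}.

{s0, s1, s2, s3, s4}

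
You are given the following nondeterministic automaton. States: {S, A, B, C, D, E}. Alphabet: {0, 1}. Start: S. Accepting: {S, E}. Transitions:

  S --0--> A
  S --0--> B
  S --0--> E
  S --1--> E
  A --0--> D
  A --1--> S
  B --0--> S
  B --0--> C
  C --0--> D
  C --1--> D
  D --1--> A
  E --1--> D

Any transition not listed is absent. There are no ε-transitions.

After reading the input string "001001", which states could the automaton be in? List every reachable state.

∅

Start in {S}.
Read '0': {S} → {A, B, E}.
Read '0': {A, B, E} → {S, C, D}.
Read '1': {S, C, D} → {A, D, E}.
Read '0': {A, D, E} → {D}.
Read '0': {D} → ∅.
The set is empty and remains empty for the remaining 1 symbol.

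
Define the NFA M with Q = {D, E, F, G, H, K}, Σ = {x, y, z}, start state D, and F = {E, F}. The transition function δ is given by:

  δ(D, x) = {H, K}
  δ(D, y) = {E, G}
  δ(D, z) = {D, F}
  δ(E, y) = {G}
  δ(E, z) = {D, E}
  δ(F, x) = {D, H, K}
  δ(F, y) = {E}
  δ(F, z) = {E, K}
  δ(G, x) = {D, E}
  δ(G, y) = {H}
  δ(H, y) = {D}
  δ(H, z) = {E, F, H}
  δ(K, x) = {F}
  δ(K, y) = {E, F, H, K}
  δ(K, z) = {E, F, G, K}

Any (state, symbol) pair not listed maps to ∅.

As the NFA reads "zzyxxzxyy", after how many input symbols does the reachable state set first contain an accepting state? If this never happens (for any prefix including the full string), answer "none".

1

Start in {D}.
Read 'z': D→{D, F}; now {D, F}.
None of the earlier sets intersect F, but {D, F} does.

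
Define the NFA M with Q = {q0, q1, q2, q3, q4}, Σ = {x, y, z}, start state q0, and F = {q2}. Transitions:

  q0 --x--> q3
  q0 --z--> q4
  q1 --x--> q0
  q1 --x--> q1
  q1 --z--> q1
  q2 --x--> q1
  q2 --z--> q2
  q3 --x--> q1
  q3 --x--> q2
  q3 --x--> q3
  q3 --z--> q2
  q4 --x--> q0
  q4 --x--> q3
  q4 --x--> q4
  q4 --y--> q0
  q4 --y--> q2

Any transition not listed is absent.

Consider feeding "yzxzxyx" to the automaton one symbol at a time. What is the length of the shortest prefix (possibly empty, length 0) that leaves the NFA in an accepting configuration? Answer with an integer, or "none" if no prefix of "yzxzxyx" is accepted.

Start in {q0}.
Read 'y': {q0} → ∅.
The set is empty and remains empty for the remaining 6 symbols.
No reachable set along the way intersects F.

none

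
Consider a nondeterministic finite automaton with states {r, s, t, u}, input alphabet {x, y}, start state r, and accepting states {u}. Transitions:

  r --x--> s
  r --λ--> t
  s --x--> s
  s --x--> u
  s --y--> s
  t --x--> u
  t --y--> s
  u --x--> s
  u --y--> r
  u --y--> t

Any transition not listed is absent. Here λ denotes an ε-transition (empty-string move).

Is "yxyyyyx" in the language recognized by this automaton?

Start: ε-closure({r}) = {r, t}.
Read 'y': {r, t} → {s}.
Read 'x': {s} → {s, u}.
Read 'y': {s, u} → {r, s, t}.
Read 'y': {r, s, t} → {s}.
Read 'y': {s} → {s}.
Read 'y': {s} → {s}.
Read 'x': {s} → {s, u}.
The final set {s, u} contains the accepting state u.

Yes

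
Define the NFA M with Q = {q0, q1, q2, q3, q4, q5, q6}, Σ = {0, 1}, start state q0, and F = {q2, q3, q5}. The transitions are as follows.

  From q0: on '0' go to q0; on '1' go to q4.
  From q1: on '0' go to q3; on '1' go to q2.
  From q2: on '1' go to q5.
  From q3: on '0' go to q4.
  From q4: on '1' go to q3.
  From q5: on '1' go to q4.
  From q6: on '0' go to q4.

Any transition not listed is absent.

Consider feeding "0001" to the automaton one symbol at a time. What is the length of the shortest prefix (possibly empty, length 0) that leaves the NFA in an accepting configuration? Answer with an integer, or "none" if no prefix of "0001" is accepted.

none

Start in {q0}.
Read '0': q0→{q0}; now {q0}.
Read '0': q0→{q0}; now {q0}.
Read '0': q0→{q0}; now {q0}.
Read '1': q0→{q4}; now {q4}.
No reachable set along the way intersects F.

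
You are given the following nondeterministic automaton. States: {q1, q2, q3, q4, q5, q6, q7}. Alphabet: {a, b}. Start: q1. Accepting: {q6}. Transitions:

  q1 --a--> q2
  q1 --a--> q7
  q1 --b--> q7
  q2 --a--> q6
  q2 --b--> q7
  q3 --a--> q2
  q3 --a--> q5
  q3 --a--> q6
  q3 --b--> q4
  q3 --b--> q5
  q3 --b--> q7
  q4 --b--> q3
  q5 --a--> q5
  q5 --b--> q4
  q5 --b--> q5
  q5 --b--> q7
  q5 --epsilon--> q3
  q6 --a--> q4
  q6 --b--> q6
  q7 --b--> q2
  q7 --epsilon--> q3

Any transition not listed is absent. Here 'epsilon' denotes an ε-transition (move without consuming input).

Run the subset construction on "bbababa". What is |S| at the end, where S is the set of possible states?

Start in {q1}.
Read 'b': q1→{q7}; union {q7}; ε-closure = {q3, q7}.
Read 'b': q3→{q4, q5, q7}, q7→{q2}; union {q2, q4, q5, q7}; ε-closure = {q2, q3, q4, q5, q7}.
Read 'a': q2→{q6}, q3→{q2, q5, q6}, q4→∅, q5→{q5}, q7→∅; union {q2, q5, q6}; ε-closure = {q2, q3, q5, q6}.
Read 'b': q2→{q7}, q3→{q4, q5, q7}, q5→{q4, q5, q7}, q6→{q6}; union {q4, q5, q6, q7}; ε-closure = {q3, q4, q5, q6, q7}.
Read 'a': q3→{q2, q5, q6}, q4→∅, q5→{q5}, q6→{q4}, q7→∅; union {q2, q4, q5, q6}; ε-closure = {q2, q3, q4, q5, q6}.
Read 'b': q2→{q7}, q3→{q4, q5, q7}, q4→{q3}, q5→{q4, q5, q7}, q6→{q6}; now {q3, q4, q5, q6, q7}.
Read 'a': q3→{q2, q5, q6}, q4→∅, q5→{q5}, q6→{q4}, q7→∅; union {q2, q4, q5, q6}; ε-closure = {q2, q3, q4, q5, q6}.
That set has 5 states.

5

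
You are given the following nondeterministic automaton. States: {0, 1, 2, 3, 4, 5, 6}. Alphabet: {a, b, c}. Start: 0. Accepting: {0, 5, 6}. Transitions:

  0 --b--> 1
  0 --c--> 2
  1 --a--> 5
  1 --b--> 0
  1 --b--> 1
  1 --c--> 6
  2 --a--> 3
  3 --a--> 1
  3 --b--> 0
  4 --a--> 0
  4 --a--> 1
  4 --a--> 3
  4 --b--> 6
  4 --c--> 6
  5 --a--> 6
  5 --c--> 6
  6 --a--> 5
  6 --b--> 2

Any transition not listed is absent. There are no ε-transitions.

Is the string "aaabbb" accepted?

Start in {0}.
Read 'a': 0→∅; now ∅.
The set is empty and remains empty for the remaining 5 symbols.
The final set ∅ contains no accepting state.

No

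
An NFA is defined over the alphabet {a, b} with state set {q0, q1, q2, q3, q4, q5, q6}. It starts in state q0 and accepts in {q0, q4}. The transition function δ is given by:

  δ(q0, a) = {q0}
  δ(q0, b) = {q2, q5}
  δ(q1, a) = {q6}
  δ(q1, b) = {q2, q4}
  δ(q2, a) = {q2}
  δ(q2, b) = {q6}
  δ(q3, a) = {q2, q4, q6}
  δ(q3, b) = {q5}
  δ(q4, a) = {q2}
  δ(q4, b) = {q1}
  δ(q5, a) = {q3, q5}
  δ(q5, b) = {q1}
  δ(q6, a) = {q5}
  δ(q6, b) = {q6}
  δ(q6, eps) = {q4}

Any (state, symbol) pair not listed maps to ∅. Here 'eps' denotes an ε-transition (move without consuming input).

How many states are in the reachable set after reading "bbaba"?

Start in {q0}.
Read 'b': {q0} → {q2, q5}.
Read 'b': {q2, q5} → {q1, q4, q6}.
Read 'a': {q1, q4, q6} → {q2, q4, q5, q6}.
Read 'b': {q2, q4, q5, q6} → {q1, q4, q6}.
Read 'a': {q1, q4, q6} → {q2, q4, q5, q6}.
That set has 4 states.

4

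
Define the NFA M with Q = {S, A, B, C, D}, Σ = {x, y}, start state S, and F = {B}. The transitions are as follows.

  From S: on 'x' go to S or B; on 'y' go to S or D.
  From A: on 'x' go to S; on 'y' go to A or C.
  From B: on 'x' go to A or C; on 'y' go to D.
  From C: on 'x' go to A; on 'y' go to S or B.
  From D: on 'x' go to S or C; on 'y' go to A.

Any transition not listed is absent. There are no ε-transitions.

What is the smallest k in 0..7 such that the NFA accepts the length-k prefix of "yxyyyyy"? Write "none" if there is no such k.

2

Start in {S}.
Read 'y': {S} → {S, D}.
Read 'x': {S, D} → {S, B, C}.
None of the earlier sets intersect F, but {S, B, C} does.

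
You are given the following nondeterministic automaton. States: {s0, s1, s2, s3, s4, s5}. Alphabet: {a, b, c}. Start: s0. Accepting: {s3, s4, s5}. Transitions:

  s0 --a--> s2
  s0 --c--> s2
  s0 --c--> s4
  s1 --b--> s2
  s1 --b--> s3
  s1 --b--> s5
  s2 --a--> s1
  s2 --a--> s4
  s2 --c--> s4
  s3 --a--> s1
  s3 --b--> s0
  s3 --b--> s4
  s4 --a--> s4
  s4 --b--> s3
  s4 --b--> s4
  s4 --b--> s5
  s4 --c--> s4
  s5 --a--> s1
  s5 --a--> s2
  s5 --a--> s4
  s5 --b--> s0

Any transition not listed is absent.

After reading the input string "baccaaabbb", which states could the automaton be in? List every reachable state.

Start in {s0}.
Read 'b': s0→∅; now ∅.
The set is empty and remains empty for the remaining 9 symbols.

∅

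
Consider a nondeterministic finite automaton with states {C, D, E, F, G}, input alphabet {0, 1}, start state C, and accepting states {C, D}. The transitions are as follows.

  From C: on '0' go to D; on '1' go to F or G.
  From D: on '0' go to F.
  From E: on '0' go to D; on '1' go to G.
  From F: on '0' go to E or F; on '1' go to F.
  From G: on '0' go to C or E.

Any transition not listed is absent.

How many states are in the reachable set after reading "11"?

1

Start in {C}.
Read '1': C→{F, G}; now {F, G}.
Read '1': F→{F}, G→∅; now {F}.
That set has 1 state.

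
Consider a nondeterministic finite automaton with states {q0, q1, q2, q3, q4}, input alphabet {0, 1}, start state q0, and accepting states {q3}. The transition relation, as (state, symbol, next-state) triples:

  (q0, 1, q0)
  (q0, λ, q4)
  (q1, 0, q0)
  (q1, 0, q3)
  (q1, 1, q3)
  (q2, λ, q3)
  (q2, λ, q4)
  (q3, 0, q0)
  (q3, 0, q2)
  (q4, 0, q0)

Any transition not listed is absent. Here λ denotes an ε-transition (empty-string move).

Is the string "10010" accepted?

No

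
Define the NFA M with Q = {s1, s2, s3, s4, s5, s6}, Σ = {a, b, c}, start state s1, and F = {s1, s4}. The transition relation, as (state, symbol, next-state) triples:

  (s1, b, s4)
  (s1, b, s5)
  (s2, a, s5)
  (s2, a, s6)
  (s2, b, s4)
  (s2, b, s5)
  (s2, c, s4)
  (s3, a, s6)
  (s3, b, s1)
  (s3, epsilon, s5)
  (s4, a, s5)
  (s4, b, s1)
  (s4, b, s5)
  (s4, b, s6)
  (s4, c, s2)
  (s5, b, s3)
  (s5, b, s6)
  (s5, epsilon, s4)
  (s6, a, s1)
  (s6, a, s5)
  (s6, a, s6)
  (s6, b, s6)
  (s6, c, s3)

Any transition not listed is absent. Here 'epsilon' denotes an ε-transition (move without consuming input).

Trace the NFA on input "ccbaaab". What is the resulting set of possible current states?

∅

Start in {s1}.
Read 'c': s1→∅; now ∅.
The set is empty and remains empty for the remaining 6 symbols.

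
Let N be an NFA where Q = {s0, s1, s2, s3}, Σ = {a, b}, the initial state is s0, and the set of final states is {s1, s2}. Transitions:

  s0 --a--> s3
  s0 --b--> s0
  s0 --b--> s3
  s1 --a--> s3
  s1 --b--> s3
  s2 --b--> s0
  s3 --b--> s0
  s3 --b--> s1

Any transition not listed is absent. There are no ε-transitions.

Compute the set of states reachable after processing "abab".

{s0, s1}

Start in {s0}.
Read 'a': {s0} → {s3}.
Read 'b': {s3} → {s0, s1}.
Read 'a': {s0, s1} → {s3}.
Read 'b': {s3} → {s0, s1}.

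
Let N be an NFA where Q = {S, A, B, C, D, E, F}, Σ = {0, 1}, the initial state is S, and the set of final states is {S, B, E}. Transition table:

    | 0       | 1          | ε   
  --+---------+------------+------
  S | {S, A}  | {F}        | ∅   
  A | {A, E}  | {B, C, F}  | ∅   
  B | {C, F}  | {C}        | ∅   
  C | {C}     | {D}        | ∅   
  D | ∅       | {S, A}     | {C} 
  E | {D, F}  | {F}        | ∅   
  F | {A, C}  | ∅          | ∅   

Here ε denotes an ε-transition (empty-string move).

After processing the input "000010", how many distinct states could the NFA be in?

5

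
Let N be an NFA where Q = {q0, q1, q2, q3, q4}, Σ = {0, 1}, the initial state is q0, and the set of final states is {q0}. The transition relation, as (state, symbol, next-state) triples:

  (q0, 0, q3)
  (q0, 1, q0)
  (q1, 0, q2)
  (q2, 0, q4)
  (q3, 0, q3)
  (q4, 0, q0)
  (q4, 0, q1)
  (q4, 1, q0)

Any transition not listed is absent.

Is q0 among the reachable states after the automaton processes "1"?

Yes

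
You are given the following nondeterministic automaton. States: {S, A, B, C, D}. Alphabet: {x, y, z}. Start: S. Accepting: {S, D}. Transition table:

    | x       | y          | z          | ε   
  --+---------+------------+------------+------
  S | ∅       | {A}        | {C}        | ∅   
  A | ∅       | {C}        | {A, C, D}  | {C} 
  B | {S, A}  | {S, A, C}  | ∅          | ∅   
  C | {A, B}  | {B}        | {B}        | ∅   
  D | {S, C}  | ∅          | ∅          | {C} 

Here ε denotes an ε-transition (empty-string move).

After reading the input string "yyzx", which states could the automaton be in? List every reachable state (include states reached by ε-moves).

{S, A, C}

Start in {S}.
Read 'y': {S} → {A, C}.
Read 'y': {A, C} → {B, C}.
Read 'z': {B, C} → {B}.
Read 'x': {B} → {S, A, C}.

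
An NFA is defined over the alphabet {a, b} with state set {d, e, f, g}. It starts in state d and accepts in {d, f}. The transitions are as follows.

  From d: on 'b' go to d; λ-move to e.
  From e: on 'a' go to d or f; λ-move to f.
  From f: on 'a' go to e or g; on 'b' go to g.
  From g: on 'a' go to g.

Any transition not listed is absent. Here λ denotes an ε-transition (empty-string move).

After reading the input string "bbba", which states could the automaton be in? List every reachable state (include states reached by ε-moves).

Start: ε-closure({d}) = {d, e, f}.
Read 'b': d→{d}, e→∅, f→{g}; union {d, g}; ε-closure = {d, e, f, g}.
Read 'b': d→{d}, e→∅, f→{g}, g→∅; union {d, g}; ε-closure = {d, e, f, g}.
Read 'b': d→{d}, e→∅, f→{g}, g→∅; union {d, g}; ε-closure = {d, e, f, g}.
Read 'a': d→∅, e→{d, f}, f→{e, g}, g→{g}; now {d, e, f, g}.

{d, e, f, g}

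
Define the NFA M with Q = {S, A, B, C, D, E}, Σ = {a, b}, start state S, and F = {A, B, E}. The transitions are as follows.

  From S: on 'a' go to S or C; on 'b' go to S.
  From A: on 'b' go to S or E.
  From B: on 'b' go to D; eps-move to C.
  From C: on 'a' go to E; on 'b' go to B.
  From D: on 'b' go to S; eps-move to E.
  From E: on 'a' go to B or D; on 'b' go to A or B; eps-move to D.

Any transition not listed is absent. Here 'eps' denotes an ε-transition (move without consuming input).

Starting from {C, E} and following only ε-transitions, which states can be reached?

Begin with {C, E}.
ε-move E → D; add D.

{C, D, E}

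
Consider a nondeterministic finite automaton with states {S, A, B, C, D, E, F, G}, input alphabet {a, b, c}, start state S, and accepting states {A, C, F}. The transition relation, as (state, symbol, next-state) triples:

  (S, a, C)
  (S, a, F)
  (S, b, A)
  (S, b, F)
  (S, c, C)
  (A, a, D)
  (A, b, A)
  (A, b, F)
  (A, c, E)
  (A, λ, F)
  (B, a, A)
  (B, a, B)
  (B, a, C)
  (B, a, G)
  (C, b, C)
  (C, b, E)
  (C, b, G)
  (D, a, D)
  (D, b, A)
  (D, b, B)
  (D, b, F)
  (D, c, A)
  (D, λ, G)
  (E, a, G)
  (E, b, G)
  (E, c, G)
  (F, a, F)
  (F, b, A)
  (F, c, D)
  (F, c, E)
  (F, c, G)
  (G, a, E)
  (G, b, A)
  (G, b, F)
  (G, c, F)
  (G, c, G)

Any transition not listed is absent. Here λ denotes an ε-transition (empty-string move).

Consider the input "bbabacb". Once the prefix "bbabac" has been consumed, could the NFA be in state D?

Start in {S}.
Read 'b': {S} → {A, F}.
Read 'b': {A, F} → {A, F}.
Read 'a': {A, F} → {D, F, G}.
Read 'b': {D, F, G} → {A, B, F}.
Read 'a': {A, B, F} → {A, B, C, D, F, G}.
Read 'c': {A, B, C, D, F, G} → {A, D, E, F, G}.
State D is in {A, D, E, F, G}.

Yes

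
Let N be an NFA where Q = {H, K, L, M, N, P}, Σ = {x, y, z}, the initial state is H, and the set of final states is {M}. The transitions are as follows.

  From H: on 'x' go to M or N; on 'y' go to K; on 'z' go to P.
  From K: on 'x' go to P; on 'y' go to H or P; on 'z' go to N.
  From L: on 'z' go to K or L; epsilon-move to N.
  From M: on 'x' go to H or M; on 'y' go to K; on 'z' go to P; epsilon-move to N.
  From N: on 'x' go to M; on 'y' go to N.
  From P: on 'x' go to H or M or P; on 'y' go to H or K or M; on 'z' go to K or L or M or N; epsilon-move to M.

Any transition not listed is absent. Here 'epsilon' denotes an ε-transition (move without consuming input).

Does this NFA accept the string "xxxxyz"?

No

Start in {H}.
Read 'x': {H} → {M, N}.
Read 'x': {M, N} → {H, M, N}.
Read 'x': {H, M, N} → {H, M, N}.
Read 'x': {H, M, N} → {H, M, N}.
Read 'y': {H, M, N} → {K, N}.
Read 'z': {K, N} → {N}.
The final set {N} contains no accepting state.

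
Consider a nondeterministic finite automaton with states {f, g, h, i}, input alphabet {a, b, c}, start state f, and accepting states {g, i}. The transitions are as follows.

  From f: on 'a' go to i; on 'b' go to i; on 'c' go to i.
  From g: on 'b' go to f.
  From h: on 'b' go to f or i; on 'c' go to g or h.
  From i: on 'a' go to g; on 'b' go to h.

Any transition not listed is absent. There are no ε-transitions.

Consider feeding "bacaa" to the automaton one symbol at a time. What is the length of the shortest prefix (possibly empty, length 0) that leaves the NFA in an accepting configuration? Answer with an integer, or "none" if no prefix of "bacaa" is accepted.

1

Start in {f}.
Read 'b': {f} → {i}.
None of the earlier sets intersect F, but {i} does.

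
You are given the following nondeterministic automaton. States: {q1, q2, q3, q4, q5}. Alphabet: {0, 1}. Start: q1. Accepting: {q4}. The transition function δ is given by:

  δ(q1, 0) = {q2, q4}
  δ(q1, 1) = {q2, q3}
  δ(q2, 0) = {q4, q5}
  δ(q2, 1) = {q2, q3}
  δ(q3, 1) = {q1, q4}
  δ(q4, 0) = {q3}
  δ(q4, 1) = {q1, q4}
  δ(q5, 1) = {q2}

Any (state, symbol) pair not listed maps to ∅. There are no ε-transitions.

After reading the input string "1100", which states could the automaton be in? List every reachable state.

{q3, q4, q5}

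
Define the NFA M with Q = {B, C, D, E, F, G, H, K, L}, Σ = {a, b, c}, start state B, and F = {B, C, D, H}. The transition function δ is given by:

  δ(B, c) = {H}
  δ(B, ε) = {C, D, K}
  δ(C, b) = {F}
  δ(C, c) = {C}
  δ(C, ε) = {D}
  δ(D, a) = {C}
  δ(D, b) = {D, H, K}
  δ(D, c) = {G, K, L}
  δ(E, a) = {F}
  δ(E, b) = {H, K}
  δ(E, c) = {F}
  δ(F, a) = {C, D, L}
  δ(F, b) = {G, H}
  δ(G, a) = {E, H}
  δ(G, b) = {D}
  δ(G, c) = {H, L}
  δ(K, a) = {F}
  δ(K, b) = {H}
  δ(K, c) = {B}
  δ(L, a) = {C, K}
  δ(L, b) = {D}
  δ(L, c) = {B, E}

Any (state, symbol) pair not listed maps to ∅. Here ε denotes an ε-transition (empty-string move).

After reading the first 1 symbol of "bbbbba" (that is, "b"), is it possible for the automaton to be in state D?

Yes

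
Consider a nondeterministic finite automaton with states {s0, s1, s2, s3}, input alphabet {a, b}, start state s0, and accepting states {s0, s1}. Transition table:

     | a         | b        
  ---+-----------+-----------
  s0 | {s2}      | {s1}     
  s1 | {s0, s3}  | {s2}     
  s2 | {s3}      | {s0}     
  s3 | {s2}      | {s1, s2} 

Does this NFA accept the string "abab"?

Yes

Start in {s0}.
Read 'a': {s0} → {s2}.
Read 'b': {s2} → {s0}.
Read 'a': {s0} → {s2}.
Read 'b': {s2} → {s0}.
The final set {s0} contains the accepting state s0.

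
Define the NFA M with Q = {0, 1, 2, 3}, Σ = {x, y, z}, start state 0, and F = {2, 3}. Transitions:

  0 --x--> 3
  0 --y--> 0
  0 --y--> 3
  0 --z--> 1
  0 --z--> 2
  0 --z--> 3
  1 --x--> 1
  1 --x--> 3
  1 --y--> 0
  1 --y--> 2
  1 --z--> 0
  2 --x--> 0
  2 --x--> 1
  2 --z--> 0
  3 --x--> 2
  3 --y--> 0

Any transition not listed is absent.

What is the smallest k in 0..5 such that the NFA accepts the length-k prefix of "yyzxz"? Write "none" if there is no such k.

1

Start in {0}.
Read 'y': {0} → {0, 3}.
None of the earlier sets intersect F, but {0, 3} does.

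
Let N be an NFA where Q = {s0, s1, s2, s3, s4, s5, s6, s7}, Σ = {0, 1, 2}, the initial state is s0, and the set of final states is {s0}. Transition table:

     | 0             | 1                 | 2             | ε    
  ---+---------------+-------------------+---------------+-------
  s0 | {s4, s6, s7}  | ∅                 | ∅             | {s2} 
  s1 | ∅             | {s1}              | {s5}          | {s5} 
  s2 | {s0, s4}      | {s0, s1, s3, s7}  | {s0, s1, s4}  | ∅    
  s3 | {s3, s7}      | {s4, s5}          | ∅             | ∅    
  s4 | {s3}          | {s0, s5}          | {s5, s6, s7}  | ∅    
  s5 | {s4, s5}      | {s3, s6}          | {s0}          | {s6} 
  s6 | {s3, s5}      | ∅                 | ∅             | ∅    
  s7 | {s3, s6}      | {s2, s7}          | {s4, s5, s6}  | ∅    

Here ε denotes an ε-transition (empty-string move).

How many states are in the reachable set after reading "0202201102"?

Start: ε-closure({s0}) = {s0, s2}.
Read '0': {s0, s2} → {s0, s2, s4, s6, s7}.
Read '2': {s0, s2, s4, s6, s7} → {s0, s1, s2, s4, s5, s6, s7}.
Read '0': {s0, s1, s2, s4, s5, s6, s7} → {s0, s2, s3, s4, s5, s6, s7}.
Read '2': {s0, s2, s3, s4, s5, s6, s7} → {s0, s1, s2, s4, s5, s6, s7}.
Read '2': {s0, s1, s2, s4, s5, s6, s7} → {s0, s1, s2, s4, s5, s6, s7}.
Read '0': {s0, s1, s2, s4, s5, s6, s7} → {s0, s2, s3, s4, s5, s6, s7}.
Read '1': {s0, s2, s3, s4, s5, s6, s7} → {s0, s1, s2, s3, s4, s5, s6, s7}.
Read '1': {s0, s1, s2, s3, s4, s5, s6, s7} → {s0, s1, s2, s3, s4, s5, s6, s7}.
Read '0': {s0, s1, s2, s3, s4, s5, s6, s7} → {s0, s2, s3, s4, s5, s6, s7}.
Read '2': {s0, s2, s3, s4, s5, s6, s7} → {s0, s1, s2, s4, s5, s6, s7}.
That set has 7 states.

7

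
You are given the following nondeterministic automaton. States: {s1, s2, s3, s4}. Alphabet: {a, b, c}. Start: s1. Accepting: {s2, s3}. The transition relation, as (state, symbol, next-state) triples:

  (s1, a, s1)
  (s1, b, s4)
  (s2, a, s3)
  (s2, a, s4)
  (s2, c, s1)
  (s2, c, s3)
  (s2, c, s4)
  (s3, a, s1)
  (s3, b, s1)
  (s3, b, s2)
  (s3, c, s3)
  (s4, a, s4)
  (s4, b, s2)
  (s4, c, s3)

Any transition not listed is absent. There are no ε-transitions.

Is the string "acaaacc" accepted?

Start in {s1}.
Read 'a': s1→{s1}; now {s1}.
Read 'c': s1→∅; now ∅.
The set is empty and remains empty for the remaining 5 symbols.
The final set ∅ contains no accepting state.

No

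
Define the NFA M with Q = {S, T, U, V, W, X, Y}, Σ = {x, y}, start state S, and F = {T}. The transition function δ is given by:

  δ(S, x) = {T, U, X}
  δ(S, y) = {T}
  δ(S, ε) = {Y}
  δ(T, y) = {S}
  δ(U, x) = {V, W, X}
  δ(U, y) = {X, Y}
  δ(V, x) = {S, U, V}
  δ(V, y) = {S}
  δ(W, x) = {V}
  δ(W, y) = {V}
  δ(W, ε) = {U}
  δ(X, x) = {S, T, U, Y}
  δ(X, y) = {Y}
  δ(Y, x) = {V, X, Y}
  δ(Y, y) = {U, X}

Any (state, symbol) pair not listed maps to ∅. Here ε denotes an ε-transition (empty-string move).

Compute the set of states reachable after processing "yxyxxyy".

{S, T, U, X, Y}

Start: ε-closure({S}) = {S, Y}.
Read 'y': S→{T}, Y→{U, X}; now {T, U, X}.
Read 'x': T→∅, U→{V, W, X}, X→{S, T, U, Y}; now {S, T, U, V, W, X, Y}.
Read 'y': S→{T}, T→{S}, U→{X, Y}, V→{S}, W→{V}, X→{Y}, Y→{U, X}; now {S, T, U, V, X, Y}.
Read 'x': S→{T, U, X}, T→∅, U→{V, W, X}, V→{S, U, V}, X→{S, T, U, Y}, Y→{V, X, Y}; now {S, T, U, V, W, X, Y}.
Read 'x': S→{T, U, X}, T→∅, U→{V, W, X}, V→{S, U, V}, W→{V}, X→{S, T, U, Y}, Y→{V, X, Y}; now {S, T, U, V, W, X, Y}.
Read 'y': S→{T}, T→{S}, U→{X, Y}, V→{S}, W→{V}, X→{Y}, Y→{U, X}; now {S, T, U, V, X, Y}.
Read 'y': S→{T}, T→{S}, U→{X, Y}, V→{S}, X→{Y}, Y→{U, X}; now {S, T, U, X, Y}.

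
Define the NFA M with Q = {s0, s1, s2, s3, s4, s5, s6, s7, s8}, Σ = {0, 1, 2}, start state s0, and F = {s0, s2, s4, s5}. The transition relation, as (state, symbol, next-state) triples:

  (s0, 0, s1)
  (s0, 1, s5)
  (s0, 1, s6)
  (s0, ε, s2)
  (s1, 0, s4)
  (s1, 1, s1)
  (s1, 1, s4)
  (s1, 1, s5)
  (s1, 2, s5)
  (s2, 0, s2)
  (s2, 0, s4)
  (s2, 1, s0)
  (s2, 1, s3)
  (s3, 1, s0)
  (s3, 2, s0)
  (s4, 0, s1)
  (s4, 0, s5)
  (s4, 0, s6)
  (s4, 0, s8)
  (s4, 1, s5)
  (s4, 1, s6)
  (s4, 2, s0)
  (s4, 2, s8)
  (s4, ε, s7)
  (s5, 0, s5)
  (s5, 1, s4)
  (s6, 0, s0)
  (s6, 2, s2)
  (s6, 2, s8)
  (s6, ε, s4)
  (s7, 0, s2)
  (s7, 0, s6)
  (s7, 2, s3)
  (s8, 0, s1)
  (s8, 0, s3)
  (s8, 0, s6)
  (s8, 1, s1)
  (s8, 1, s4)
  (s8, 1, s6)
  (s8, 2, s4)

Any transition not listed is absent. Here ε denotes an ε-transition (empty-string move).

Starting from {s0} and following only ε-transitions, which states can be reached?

{s0, s2}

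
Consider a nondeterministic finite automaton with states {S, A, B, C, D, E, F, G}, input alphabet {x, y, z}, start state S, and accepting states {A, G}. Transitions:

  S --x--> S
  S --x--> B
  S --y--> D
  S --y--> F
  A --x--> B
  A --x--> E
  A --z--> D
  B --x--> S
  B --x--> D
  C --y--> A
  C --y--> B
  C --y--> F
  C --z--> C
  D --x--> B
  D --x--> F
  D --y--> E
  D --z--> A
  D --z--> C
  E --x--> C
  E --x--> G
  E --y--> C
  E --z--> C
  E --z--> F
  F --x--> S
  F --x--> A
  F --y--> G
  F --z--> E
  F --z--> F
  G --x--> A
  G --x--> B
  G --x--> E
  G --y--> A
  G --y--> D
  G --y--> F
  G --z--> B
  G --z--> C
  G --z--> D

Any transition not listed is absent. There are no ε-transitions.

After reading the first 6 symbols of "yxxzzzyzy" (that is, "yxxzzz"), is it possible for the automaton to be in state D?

Yes

Start in {S}.
Read 'y': {S} → {D, F}.
Read 'x': {D, F} → {S, A, B, F}.
Read 'x': {S, A, B, F} → {S, A, B, D, E}.
Read 'z': {S, A, B, D, E} → {A, C, D, F}.
Read 'z': {A, C, D, F} → {A, C, D, E, F}.
Read 'z': {A, C, D, E, F} → {A, C, D, E, F}.
State D is in {A, C, D, E, F}.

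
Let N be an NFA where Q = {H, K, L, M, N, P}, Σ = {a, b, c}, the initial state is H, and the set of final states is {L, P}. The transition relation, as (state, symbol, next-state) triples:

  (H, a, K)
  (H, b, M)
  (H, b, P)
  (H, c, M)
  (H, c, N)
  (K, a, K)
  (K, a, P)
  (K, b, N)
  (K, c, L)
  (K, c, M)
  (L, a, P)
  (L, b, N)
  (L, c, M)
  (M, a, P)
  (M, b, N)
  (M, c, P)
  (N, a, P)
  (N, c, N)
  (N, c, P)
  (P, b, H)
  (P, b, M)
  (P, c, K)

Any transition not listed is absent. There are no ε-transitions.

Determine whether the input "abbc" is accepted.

Start in {H}.
Read 'a': {H} → {K}.
Read 'b': {K} → {N}.
Read 'b': {N} → ∅.
The set is empty and remains empty for the remaining 1 symbol.
The final set ∅ contains no accepting state.

No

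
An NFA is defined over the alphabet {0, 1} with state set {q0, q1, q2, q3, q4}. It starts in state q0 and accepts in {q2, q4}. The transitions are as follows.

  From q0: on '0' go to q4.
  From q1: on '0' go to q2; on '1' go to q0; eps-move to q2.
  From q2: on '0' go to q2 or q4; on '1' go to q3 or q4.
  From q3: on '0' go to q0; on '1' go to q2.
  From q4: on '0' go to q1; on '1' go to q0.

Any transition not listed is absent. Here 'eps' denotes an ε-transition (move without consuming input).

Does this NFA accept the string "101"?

Start in {q0}.
Read '1': q0→∅; now ∅.
The set is empty and remains empty for the remaining 2 symbols.
The final set ∅ contains no accepting state.

No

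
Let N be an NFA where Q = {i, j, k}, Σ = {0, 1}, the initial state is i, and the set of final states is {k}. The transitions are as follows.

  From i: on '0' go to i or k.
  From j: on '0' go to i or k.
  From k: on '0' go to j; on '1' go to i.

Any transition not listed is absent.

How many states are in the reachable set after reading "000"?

3

Start in {i}.
Read '0': {i} → {i, k}.
Read '0': {i, k} → {i, j, k}.
Read '0': {i, j, k} → {i, j, k}.
That set has 3 states.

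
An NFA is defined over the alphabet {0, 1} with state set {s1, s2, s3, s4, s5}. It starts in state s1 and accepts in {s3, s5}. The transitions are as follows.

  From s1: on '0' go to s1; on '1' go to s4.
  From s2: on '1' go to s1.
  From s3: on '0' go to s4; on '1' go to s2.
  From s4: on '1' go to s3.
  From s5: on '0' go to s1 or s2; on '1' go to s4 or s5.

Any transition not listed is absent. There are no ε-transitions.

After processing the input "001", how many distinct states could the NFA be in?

1

Start in {s1}.
Read '0': s1→{s1}; now {s1}.
Read '0': s1→{s1}; now {s1}.
Read '1': s1→{s4}; now {s4}.
That set has 1 state.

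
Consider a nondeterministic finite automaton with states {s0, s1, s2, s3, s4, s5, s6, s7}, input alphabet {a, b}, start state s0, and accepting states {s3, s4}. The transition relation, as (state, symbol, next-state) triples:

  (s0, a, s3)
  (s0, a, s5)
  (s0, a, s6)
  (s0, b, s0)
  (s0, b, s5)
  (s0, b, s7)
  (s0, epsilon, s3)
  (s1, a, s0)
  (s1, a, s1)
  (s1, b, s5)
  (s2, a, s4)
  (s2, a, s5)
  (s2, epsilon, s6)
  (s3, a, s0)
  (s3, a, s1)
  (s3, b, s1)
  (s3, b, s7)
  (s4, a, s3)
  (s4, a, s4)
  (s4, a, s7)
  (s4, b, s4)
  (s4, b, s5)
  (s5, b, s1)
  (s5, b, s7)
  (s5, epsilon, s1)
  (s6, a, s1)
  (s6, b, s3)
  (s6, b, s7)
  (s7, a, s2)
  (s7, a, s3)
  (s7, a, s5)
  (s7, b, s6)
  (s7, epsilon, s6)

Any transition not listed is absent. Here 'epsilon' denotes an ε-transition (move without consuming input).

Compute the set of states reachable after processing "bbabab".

{s0, s1, s3, s5, s6, s7}

Start: ε-closure({s0}) = {s0, s3}.
Read 'b': s0→{s0, s5, s7}, s3→{s1, s7}; union {s0, s1, s5, s7}; ε-closure = {s0, s1, s3, s5, s6, s7}.
Read 'b': s0→{s0, s5, s7}, s1→{s5}, s3→{s1, s7}, s5→{s1, s7}, s6→{s3, s7}, s7→{s6}; now {s0, s1, s3, s5, s6, s7}.
Read 'a': s0→{s3, s5, s6}, s1→{s0, s1}, s3→{s0, s1}, s5→∅, s6→{s1}, s7→{s2, s3, s5}; now {s0, s1, s2, s3, s5, s6}.
Read 'b': s0→{s0, s5, s7}, s1→{s5}, s2→∅, s3→{s1, s7}, s5→{s1, s7}, s6→{s3, s7}; union {s0, s1, s3, s5, s7}; ε-closure = {s0, s1, s3, s5, s6, s7}.
Read 'a': s0→{s3, s5, s6}, s1→{s0, s1}, s3→{s0, s1}, s5→∅, s6→{s1}, s7→{s2, s3, s5}; now {s0, s1, s2, s3, s5, s6}.
Read 'b': s0→{s0, s5, s7}, s1→{s5}, s2→∅, s3→{s1, s7}, s5→{s1, s7}, s6→{s3, s7}; union {s0, s1, s3, s5, s7}; ε-closure = {s0, s1, s3, s5, s6, s7}.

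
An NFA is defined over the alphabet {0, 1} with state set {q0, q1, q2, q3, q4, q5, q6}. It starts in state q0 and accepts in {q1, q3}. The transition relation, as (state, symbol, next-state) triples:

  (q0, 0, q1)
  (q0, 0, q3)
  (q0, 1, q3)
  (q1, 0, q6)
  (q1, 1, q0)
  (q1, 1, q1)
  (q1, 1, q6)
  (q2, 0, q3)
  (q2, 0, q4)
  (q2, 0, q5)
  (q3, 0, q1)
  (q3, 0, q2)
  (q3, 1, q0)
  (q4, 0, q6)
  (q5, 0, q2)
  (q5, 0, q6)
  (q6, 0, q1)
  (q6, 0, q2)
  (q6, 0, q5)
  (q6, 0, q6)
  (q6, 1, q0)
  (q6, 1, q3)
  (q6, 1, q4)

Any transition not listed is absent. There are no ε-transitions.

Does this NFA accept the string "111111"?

No

Start in {q0}.
Read '1': {q0} → {q3}.
Read '1': {q3} → {q0}.
Read '1': {q0} → {q3}.
Read '1': {q3} → {q0}.
Read '1': {q0} → {q3}.
Read '1': {q3} → {q0}.
The final set {q0} contains no accepting state.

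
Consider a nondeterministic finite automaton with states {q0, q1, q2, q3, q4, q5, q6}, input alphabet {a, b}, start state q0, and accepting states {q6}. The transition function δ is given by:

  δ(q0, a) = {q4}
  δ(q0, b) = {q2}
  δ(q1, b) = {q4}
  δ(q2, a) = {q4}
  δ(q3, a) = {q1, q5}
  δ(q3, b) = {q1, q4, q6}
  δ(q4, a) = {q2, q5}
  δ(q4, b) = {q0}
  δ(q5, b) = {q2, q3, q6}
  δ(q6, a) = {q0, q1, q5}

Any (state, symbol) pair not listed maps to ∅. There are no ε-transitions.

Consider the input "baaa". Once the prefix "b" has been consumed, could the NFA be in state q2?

Yes

Start in {q0}.
Read 'b': q0→{q2}; now {q2}.
State q2 is in {q2}.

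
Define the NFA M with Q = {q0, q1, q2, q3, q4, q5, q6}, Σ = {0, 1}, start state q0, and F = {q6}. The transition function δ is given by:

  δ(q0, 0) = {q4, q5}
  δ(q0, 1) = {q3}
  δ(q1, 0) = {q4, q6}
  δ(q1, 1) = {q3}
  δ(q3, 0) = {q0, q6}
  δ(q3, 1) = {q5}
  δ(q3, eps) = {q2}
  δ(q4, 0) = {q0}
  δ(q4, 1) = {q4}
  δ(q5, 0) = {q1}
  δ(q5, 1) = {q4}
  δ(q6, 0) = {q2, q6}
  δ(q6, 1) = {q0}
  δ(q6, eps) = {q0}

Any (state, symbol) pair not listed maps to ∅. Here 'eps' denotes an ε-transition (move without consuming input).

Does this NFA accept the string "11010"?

Start in {q0}.
Read '1': {q0} → {q2, q3}.
Read '1': {q2, q3} → {q5}.
Read '0': {q5} → {q1}.
Read '1': {q1} → {q2, q3}.
Read '0': {q2, q3} → {q0, q6}.
The final set {q0, q6} contains the accepting state q6.

Yes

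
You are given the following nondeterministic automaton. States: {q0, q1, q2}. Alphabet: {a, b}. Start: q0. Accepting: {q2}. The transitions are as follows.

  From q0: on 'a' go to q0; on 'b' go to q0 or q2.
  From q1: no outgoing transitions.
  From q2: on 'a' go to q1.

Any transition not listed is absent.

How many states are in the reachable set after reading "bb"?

Start in {q0}.
Read 'b': q0→{q0, q2}; now {q0, q2}.
Read 'b': q0→{q0, q2}, q2→∅; now {q0, q2}.
That set has 2 states.

2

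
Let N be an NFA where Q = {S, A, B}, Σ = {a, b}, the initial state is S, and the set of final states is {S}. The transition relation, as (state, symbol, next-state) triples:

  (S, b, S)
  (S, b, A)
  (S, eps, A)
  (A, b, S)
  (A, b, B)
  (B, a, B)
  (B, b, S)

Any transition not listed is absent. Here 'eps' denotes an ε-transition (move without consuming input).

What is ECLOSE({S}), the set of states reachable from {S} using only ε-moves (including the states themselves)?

{S, A}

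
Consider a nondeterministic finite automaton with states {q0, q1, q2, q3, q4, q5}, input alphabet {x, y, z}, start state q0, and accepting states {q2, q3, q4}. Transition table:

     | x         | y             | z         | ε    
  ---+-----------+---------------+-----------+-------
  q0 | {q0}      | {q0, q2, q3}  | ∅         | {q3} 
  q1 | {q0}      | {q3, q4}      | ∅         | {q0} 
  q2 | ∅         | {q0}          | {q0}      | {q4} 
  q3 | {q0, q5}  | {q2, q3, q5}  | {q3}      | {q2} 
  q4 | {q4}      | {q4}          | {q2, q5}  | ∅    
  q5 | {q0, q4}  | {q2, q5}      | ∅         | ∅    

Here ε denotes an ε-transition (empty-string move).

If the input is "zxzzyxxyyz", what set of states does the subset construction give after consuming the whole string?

{q0, q2, q3, q4, q5}

Start: ε-closure({q0}) = {q0, q2, q3, q4}.
Read 'z': q0→∅, q2→{q0}, q3→{q3}, q4→{q2, q5}; union {q0, q2, q3, q5}; ε-closure = {q0, q2, q3, q4, q5}.
Read 'x': q0→{q0}, q2→∅, q3→{q0, q5}, q4→{q4}, q5→{q0, q4}; union {q0, q4, q5}; ε-closure = {q0, q2, q3, q4, q5}.
Read 'z': q0→∅, q2→{q0}, q3→{q3}, q4→{q2, q5}, q5→∅; union {q0, q2, q3, q5}; ε-closure = {q0, q2, q3, q4, q5}.
Read 'z': q0→∅, q2→{q0}, q3→{q3}, q4→{q2, q5}, q5→∅; union {q0, q2, q3, q5}; ε-closure = {q0, q2, q3, q4, q5}.
Read 'y': q0→{q0, q2, q3}, q2→{q0}, q3→{q2, q3, q5}, q4→{q4}, q5→{q2, q5}; now {q0, q2, q3, q4, q5}.
Read 'x': q0→{q0}, q2→∅, q3→{q0, q5}, q4→{q4}, q5→{q0, q4}; union {q0, q4, q5}; ε-closure = {q0, q2, q3, q4, q5}.
Read 'x': q0→{q0}, q2→∅, q3→{q0, q5}, q4→{q4}, q5→{q0, q4}; union {q0, q4, q5}; ε-closure = {q0, q2, q3, q4, q5}.
Read 'y': q0→{q0, q2, q3}, q2→{q0}, q3→{q2, q3, q5}, q4→{q4}, q5→{q2, q5}; now {q0, q2, q3, q4, q5}.
Read 'y': q0→{q0, q2, q3}, q2→{q0}, q3→{q2, q3, q5}, q4→{q4}, q5→{q2, q5}; now {q0, q2, q3, q4, q5}.
Read 'z': q0→∅, q2→{q0}, q3→{q3}, q4→{q2, q5}, q5→∅; union {q0, q2, q3, q5}; ε-closure = {q0, q2, q3, q4, q5}.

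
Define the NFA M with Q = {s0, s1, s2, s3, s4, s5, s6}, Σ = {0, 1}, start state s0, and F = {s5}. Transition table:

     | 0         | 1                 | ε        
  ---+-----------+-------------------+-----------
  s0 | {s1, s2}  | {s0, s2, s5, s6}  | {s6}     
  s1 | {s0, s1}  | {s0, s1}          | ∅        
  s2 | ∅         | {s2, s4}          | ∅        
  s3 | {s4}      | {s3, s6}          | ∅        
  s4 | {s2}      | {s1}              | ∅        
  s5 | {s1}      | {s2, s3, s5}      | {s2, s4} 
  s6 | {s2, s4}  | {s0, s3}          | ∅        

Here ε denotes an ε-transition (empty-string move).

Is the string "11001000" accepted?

Start: ε-closure({s0}) = {s0, s6}.
Read '1': {s0, s6} → {s0, s2, s3, s4, s5, s6}.
Read '1': {s0, s2, s3, s4, s5, s6} → {s0, s1, s2, s3, s4, s5, s6}.
Read '0': {s0, s1, s2, s3, s4, s5, s6} → {s0, s1, s2, s4, s6}.
Read '0': {s0, s1, s2, s4, s6} → {s0, s1, s2, s4, s6}.
Read '1': {s0, s1, s2, s4, s6} → {s0, s1, s2, s3, s4, s5, s6}.
Read '0': {s0, s1, s2, s3, s4, s5, s6} → {s0, s1, s2, s4, s6}.
Read '0': {s0, s1, s2, s4, s6} → {s0, s1, s2, s4, s6}.
Read '0': {s0, s1, s2, s4, s6} → {s0, s1, s2, s4, s6}.
The final set {s0, s1, s2, s4, s6} contains no accepting state.

No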